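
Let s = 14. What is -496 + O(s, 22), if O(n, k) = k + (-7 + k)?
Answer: -459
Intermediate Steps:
O(n, k) = -7 + 2*k
-496 + O(s, 22) = -496 + (-7 + 2*22) = -496 + (-7 + 44) = -496 + 37 = -459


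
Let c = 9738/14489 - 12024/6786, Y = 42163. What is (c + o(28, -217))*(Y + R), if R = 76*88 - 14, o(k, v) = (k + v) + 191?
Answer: 240145203360/5462353 ≈ 43964.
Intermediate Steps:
c = -6007426/5462353 (c = 9738*(1/14489) - 12024*1/6786 = 9738/14489 - 668/377 = -6007426/5462353 ≈ -1.0998)
o(k, v) = 191 + k + v
R = 6674 (R = 6688 - 14 = 6674)
(c + o(28, -217))*(Y + R) = (-6007426/5462353 + (191 + 28 - 217))*(42163 + 6674) = (-6007426/5462353 + 2)*48837 = (4917280/5462353)*48837 = 240145203360/5462353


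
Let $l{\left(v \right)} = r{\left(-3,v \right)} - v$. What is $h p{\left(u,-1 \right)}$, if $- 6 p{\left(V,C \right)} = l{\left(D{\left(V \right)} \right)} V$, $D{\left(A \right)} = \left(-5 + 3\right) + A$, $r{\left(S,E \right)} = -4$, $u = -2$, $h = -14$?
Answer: $0$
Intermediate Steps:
$D{\left(A \right)} = -2 + A$
$l{\left(v \right)} = -4 - v$
$p{\left(V,C \right)} = - \frac{V \left(-2 - V\right)}{6}$ ($p{\left(V,C \right)} = - \frac{\left(-4 - \left(-2 + V\right)\right) V}{6} = - \frac{\left(-2 - V\right) V}{6} = - \frac{V \left(-2 - V\right)}{6}$)
$h p{\left(u,-1 \right)} = - 14 \cdot \frac{1}{6} \left(-2\right) \left(2 - 2\right) = - 14 \cdot \frac{1}{6} \left(-2\right) 0 = \left(-14\right) 0 = 0$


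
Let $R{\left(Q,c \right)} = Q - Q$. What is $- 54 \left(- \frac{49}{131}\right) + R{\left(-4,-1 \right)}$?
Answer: $\frac{2646}{131} \approx 20.198$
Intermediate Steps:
$R{\left(Q,c \right)} = 0$
$- 54 \left(- \frac{49}{131}\right) + R{\left(-4,-1 \right)} = - 54 \left(- \frac{49}{131}\right) + 0 = - 54 \left(\left(-49\right) \frac{1}{131}\right) + 0 = \left(-54\right) \left(- \frac{49}{131}\right) + 0 = \frac{2646}{131} + 0 = \frac{2646}{131}$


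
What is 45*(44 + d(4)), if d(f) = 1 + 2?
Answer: 2115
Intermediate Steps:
d(f) = 3
45*(44 + d(4)) = 45*(44 + 3) = 45*47 = 2115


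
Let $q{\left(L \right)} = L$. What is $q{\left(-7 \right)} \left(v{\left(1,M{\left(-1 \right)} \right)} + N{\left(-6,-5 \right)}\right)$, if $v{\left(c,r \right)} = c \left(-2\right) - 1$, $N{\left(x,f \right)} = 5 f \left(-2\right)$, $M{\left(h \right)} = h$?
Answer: $-329$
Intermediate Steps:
$N{\left(x,f \right)} = - 10 f$
$v{\left(c,r \right)} = -1 - 2 c$ ($v{\left(c,r \right)} = - 2 c - 1 = -1 - 2 c$)
$q{\left(-7 \right)} \left(v{\left(1,M{\left(-1 \right)} \right)} + N{\left(-6,-5 \right)}\right) = - 7 \left(\left(-1 - 2\right) - -50\right) = - 7 \left(\left(-1 - 2\right) + 50\right) = - 7 \left(-3 + 50\right) = \left(-7\right) 47 = -329$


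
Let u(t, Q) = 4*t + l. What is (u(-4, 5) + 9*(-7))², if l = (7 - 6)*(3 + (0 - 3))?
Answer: 6241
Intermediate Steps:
l = 0 (l = 1*(3 - 3) = 1*0 = 0)
u(t, Q) = 4*t (u(t, Q) = 4*t + 0 = 4*t)
(u(-4, 5) + 9*(-7))² = (4*(-4) + 9*(-7))² = (-16 - 63)² = (-79)² = 6241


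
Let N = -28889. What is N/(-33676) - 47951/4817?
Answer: -1475639563/162217292 ≈ -9.0967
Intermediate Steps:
N/(-33676) - 47951/4817 = -28889/(-33676) - 47951/4817 = -28889*(-1/33676) - 47951*1/4817 = 28889/33676 - 47951/4817 = -1475639563/162217292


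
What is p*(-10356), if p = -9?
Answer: 93204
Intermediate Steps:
p*(-10356) = -9*(-10356) = 93204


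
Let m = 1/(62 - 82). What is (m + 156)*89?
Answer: 277591/20 ≈ 13880.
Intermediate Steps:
m = -1/20 (m = 1/(-20) = -1/20 ≈ -0.050000)
(m + 156)*89 = (-1/20 + 156)*89 = (3119/20)*89 = 277591/20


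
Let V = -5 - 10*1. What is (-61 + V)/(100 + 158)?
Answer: -38/129 ≈ -0.29457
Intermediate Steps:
V = -15 (V = -5 - 10 = -15)
(-61 + V)/(100 + 158) = (-61 - 15)/(100 + 158) = -76/258 = -76*1/258 = -38/129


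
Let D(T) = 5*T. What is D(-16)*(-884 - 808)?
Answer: 135360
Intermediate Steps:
D(-16)*(-884 - 808) = (5*(-16))*(-884 - 808) = -80*(-1692) = 135360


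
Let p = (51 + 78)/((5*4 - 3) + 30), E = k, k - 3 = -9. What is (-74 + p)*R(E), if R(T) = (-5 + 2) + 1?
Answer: 6698/47 ≈ 142.51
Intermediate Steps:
k = -6 (k = 3 - 9 = -6)
E = -6
R(T) = -2 (R(T) = -3 + 1 = -2)
p = 129/47 (p = 129/((20 - 3) + 30) = 129/(17 + 30) = 129/47 ≈ 2.7447)
(-74 + p)*R(E) = (-74 + 129/47)*(-2) = -3349/47*(-2) = 6698/47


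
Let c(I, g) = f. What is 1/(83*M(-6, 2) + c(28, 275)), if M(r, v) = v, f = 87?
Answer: 1/253 ≈ 0.0039526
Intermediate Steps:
c(I, g) = 87
1/(83*M(-6, 2) + c(28, 275)) = 1/(83*2 + 87) = 1/(166 + 87) = 1/253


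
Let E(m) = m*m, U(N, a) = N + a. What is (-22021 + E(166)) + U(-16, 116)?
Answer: 5635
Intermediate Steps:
E(m) = m**2
(-22021 + E(166)) + U(-16, 116) = (-22021 + 166**2) + (-16 + 116) = (-22021 + 27556) + 100 = 5535 + 100 = 5635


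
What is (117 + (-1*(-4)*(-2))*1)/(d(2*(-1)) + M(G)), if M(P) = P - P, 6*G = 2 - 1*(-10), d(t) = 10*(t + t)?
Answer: -109/40 ≈ -2.7250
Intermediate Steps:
d(t) = 20*t (d(t) = 10*(2*t) = 20*t)
G = 2 (G = (2 - 1*(-10))/6 = (2 + 10)/6 = (⅙)*12 = 2)
M(P) = 0
(117 + (-1*(-4)*(-2))*1)/(d(2*(-1)) + M(G)) = (117 + (-1*(-4)*(-2))*1)/(20*(2*(-1)) + 0) = (117 + (4*(-2))*1)/(20*(-2) + 0) = (117 - 8*1)/(-40 + 0) = (117 - 8)/(-40) = 109*(-1/40) = -109/40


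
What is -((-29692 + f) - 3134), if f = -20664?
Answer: 53490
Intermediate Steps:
-((-29692 + f) - 3134) = -((-29692 - 20664) - 3134) = -(-50356 - 3134) = -1*(-53490) = 53490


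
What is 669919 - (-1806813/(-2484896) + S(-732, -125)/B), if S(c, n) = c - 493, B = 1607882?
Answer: 1338302283800282751/1997709775136 ≈ 6.6992e+5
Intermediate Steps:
S(c, n) = -493 + c
669919 - (-1806813/(-2484896) + S(-732, -125)/B) = 669919 - (-1806813/(-2484896) + (-493 - 732)/1607882) = 669919 - (-1806813*(-1/2484896) - 1225*1/1607882) = 669919 - (1806813/2484896 - 1225/1607882) = 669919 - 1*1451049051233/1997709775136 = 669919 - 1451049051233/1997709775136 = 1338302283800282751/1997709775136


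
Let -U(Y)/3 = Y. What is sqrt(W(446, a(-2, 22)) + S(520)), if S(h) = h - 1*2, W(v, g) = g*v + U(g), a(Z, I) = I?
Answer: 2*sqrt(2566) ≈ 101.31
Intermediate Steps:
U(Y) = -3*Y
W(v, g) = -3*g + g*v (W(v, g) = g*v - 3*g = -3*g + g*v)
S(h) = -2 + h (S(h) = h - 2 = -2 + h)
sqrt(W(446, a(-2, 22)) + S(520)) = sqrt(22*(-3 + 446) + (-2 + 520)) = sqrt(22*443 + 518) = sqrt(9746 + 518) = sqrt(10264) = 2*sqrt(2566)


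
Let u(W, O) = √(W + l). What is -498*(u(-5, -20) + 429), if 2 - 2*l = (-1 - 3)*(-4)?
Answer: -213642 - 996*I*√3 ≈ -2.1364e+5 - 1725.1*I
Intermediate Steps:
l = -7 (l = 1 - (-1 - 3)*(-4)/2 = 1 - (-2)*(-4) = 1 - ½*16 = 1 - 8 = -7)
u(W, O) = √(-7 + W) (u(W, O) = √(W - 7) = √(-7 + W))
-498*(u(-5, -20) + 429) = -498*(√(-7 - 5) + 429) = -498*(√(-12) + 429) = -498*(2*I*√3 + 429) = -498*(429 + 2*I*√3) = -213642 - 996*I*√3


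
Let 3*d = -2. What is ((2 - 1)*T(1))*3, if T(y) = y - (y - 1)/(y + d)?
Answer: 3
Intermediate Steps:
d = -⅔ (d = (⅓)*(-2) = -⅔ ≈ -0.66667)
T(y) = y - (-1 + y)/(-⅔ + y) (T(y) = y - (y - 1)/(y - ⅔) = y - (-1 + y)/(-⅔ + y))
((2 - 1)*T(1))*3 = ((2 - 1)*((3 - 5*1 + 3*1²)/(-2 + 3*1)))*3 = (1*((3 - 5 + 3*1)/(-2 + 3)))*3 = (1*((3 - 5 + 3)/1))*3 = (1*(1*1))*3 = (1*1)*3 = 1*3 = 3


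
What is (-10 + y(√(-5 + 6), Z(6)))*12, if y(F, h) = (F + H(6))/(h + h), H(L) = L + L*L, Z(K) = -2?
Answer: -249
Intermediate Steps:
H(L) = L + L²
y(F, h) = (42 + F)/(2*h) (y(F, h) = (F + 6*(1 + 6))/(h + h) = (F + 6*7)/((2*h)) = (F + 42)*(1/(2*h)) = (42 + F)*(1/(2*h)) = (42 + F)/(2*h))
(-10 + y(√(-5 + 6), Z(6)))*12 = (-10 + (½)*(42 + √(-5 + 6))/(-2))*12 = (-10 + (½)*(-½)*(42 + √1))*12 = (-10 + (½)*(-½)*(42 + 1))*12 = (-10 + (½)*(-½)*43)*12 = (-10 - 43/4)*12 = -83/4*12 = -249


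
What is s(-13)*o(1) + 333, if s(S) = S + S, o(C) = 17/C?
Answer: -109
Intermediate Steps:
s(S) = 2*S
s(-13)*o(1) + 333 = (2*(-13))*(17/1) + 333 = -442 + 333 = -109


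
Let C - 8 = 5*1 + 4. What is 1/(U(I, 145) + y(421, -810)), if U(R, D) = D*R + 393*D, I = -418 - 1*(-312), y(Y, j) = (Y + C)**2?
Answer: 1/233459 ≈ 4.2834e-6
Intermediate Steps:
C = 17 (C = 8 + (5*1 + 4) = 8 + (5 + 4) = 8 + 9 = 17)
y(Y, j) = (17 + Y)**2 (y(Y, j) = (Y + 17)**2 = (17 + Y)**2)
I = -106 (I = -418 + 312 = -106)
U(R, D) = 393*D + D*R
1/(U(I, 145) + y(421, -810)) = 1/(145*(393 - 106) + (17 + 421)**2) = 1/(145*287 + 438**2) = 1/(41615 + 191844) = 1/233459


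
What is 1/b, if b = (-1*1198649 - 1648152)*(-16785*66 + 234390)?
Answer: 1/2486452929420 ≈ 4.0218e-13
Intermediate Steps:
b = 2486452929420 (b = (-1198649 - 1648152)*(-1107810 + 234390) = -2846801*(-873420) = 2486452929420)
1/b = 1/2486452929420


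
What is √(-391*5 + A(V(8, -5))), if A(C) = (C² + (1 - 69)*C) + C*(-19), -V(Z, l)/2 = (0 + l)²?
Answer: √4895 ≈ 69.964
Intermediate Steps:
V(Z, l) = -2*l² (V(Z, l) = -2*(0 + l)² = -2*l²)
A(C) = C² - 87*C (A(C) = (C² - 68*C) - 19*C = C² - 87*C)
√(-391*5 + A(V(8, -5))) = √(-391*5 + (-2*(-5)²)*(-87 - 2*(-5)²)) = √(-1955 + (-2*25)*(-87 - 2*25)) = √(-1955 - 50*(-87 - 50)) = √(-1955 - 50*(-137)) = √(-1955 + 6850) = √4895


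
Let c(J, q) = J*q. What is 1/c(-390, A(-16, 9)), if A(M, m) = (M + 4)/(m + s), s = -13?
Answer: -1/1170 ≈ -0.00085470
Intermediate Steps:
A(M, m) = (4 + M)/(-13 + m) (A(M, m) = (M + 4)/(m - 13) = (4 + M)/(-13 + m))
1/c(-390, A(-16, 9)) = 1/(-390*(4 - 16)/(-13 + 9)) = 1/(-390*(-12)/(-4)) = 1/(-(-195)*(-12)/2) = 1/(-390*3) = 1/(-1170) = -1/1170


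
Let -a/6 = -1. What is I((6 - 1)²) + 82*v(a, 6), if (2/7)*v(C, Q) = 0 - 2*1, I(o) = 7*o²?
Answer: 3801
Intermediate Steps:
a = 6 (a = -6*(-1) = 6)
v(C, Q) = -7 (v(C, Q) = 7*(0 - 2*1)/2 = 7*(0 - 2)/2 = (7/2)*(-2) = -7)
I((6 - 1)²) + 82*v(a, 6) = 7*((6 - 1)²)² + 82*(-7) = 7*(5²)² - 574 = 7*25² - 574 = 7*625 - 574 = 4375 - 574 = 3801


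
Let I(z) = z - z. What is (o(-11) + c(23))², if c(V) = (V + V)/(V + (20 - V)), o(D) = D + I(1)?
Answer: 7569/100 ≈ 75.690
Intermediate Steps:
I(z) = 0
o(D) = D (o(D) = D + 0 = D)
c(V) = V/10 (c(V) = (2*V)/20 = (2*V)*(1/20) = V/10)
(o(-11) + c(23))² = (-11 + (⅒)*23)² = (-11 + 23/10)² = (-87/10)² = 7569/100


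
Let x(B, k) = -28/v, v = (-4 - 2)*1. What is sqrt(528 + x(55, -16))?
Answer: sqrt(4794)/3 ≈ 23.080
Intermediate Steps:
v = -6 (v = -6*1 = -6)
x(B, k) = 14/3 (x(B, k) = -28/(-6) = -28*(-1/6) = 14/3)
sqrt(528 + x(55, -16)) = sqrt(528 + 14/3) = sqrt(1598/3) = sqrt(4794)/3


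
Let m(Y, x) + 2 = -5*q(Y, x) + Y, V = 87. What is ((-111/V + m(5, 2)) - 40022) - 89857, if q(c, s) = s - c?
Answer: -3766006/29 ≈ -1.2986e+5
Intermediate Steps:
m(Y, x) = -2 - 5*x + 6*Y (m(Y, x) = -2 + (-5*(x - Y) + Y) = -2 + ((-5*x + 5*Y) + Y) = -2 + (-5*x + 6*Y) = -2 - 5*x + 6*Y)
((-111/V + m(5, 2)) - 40022) - 89857 = ((-111/87 + (-2 - 5*2 + 6*5)) - 40022) - 89857 = (((1/87)*(-111) + (-2 - 10 + 30)) - 40022) - 89857 = ((-37/29 + 18) - 40022) - 89857 = (485/29 - 40022) - 89857 = -1160153/29 - 89857 = -3766006/29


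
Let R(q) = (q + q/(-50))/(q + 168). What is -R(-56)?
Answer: 49/100 ≈ 0.49000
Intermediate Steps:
R(q) = 49*q/(50*(168 + q)) (R(q) = (q + q*(-1/50))/(168 + q) = (q - q/50)/(168 + q) = (49*q/50)/(168 + q) = 49*q/(50*(168 + q)))
-R(-56) = -49*(-56)/(50*(168 - 56)) = -49*(-56)/(50*112) = -1*(-49/100) = 49/100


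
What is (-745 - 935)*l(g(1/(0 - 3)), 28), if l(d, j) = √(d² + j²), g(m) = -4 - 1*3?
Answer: -11760*√17 ≈ -48488.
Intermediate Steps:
g(m) = -7 (g(m) = -4 - 3 = -7)
(-745 - 935)*l(g(1/(0 - 3)), 28) = (-745 - 935)*√((-7)² + 28²) = -1680*√(49 + 784) = -11760*√17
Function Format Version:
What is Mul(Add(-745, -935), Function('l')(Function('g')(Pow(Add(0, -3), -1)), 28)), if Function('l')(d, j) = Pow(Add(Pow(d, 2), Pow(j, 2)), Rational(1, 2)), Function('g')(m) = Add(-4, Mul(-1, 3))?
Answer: Mul(-11760, Pow(17, Rational(1, 2))) ≈ -48488.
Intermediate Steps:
Function('g')(m) = -7 (Function('g')(m) = Add(-4, -3) = -7)
Mul(Add(-745, -935), Function('l')(Function('g')(Pow(Add(0, -3), -1)), 28)) = Mul(Add(-745, -935), Pow(Add(Pow(-7, 2), Pow(28, 2)), Rational(1, 2))) = Mul(-1680, Pow(Add(49, 784), Rational(1, 2))) = Mul(-1680, Pow(833, Rational(1, 2))) = Mul(-1680, Mul(7, Pow(17, Rational(1, 2)))) = Mul(-11760, Pow(17, Rational(1, 2)))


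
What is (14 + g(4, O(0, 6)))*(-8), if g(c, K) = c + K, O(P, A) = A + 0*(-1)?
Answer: -192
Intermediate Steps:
O(P, A) = A (O(P, A) = A + 0 = A)
g(c, K) = K + c
(14 + g(4, O(0, 6)))*(-8) = (14 + (6 + 4))*(-8) = (14 + 10)*(-8) = 24*(-8) = -192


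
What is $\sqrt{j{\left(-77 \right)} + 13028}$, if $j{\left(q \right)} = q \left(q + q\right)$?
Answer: $\sqrt{24886} \approx 157.75$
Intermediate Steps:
$j{\left(q \right)} = 2 q^{2}$ ($j{\left(q \right)} = q 2 q = 2 q^{2}$)
$\sqrt{j{\left(-77 \right)} + 13028} = \sqrt{2 \left(-77\right)^{2} + 13028} = \sqrt{2 \cdot 5929 + 13028} = \sqrt{11858 + 13028} = \sqrt{24886}$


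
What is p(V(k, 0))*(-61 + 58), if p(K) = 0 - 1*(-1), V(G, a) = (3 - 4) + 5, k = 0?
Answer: -3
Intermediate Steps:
V(G, a) = 4 (V(G, a) = -1 + 5 = 4)
p(K) = 1 (p(K) = 0 + 1 = 1)
p(V(k, 0))*(-61 + 58) = 1*(-61 + 58) = 1*(-3) = -3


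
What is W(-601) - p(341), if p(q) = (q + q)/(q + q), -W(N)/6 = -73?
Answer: 437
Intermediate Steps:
W(N) = 438 (W(N) = -6*(-73) = 438)
p(q) = 1 (p(q) = (2*q)/((2*q)) = (2*q)*(1/(2*q)) = 1)
W(-601) - p(341) = 438 - 1*1 = 438 - 1 = 437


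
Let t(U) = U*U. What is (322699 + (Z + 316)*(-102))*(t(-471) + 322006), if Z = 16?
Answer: 157082048245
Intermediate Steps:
t(U) = U²
(322699 + (Z + 316)*(-102))*(t(-471) + 322006) = (322699 + (16 + 316)*(-102))*((-471)² + 322006) = (322699 + 332*(-102))*(221841 + 322006) = (322699 - 33864)*543847 = 288835*543847 = 157082048245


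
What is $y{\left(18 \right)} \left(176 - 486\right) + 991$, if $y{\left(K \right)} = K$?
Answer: $-4589$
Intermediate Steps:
$y{\left(18 \right)} \left(176 - 486\right) + 991 = 18 \left(176 - 486\right) + 991 = 18 \left(-310\right) + 991 = -5580 + 991 = -4589$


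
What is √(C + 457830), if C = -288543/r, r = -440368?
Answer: √5549021295842109/110092 ≈ 676.63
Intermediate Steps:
C = 288543/440368 (C = -288543/(-440368) = -288543*(-1/440368) = 288543/440368 ≈ 0.65523)
√(C + 457830) = √(288543/440368 + 457830) = √(201613969983/440368) = √5549021295842109/110092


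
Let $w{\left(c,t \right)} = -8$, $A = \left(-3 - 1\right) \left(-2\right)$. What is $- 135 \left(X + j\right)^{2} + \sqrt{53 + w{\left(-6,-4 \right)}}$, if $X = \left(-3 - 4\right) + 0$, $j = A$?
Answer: $-135 + 3 \sqrt{5} \approx -128.29$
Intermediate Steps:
$A = 8$ ($A = \left(-4\right) \left(-2\right) = 8$)
$j = 8$
$X = -7$ ($X = -7 + 0 = -7$)
$- 135 \left(X + j\right)^{2} + \sqrt{53 + w{\left(-6,-4 \right)}} = - 135 \left(-7 + 8\right)^{2} + \sqrt{53 - 8} = - 135 \cdot 1^{2} + \sqrt{45} = \left(-135\right) 1 + 3 \sqrt{5} = -135 + 3 \sqrt{5}$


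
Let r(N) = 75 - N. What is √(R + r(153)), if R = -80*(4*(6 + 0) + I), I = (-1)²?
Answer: I*√2078 ≈ 45.585*I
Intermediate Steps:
I = 1
R = -2000 (R = -80*(4*(6 + 0) + 1) = -80*(4*6 + 1) = -80*(24 + 1) = -80*25 = -2000)
√(R + r(153)) = √(-2000 + (75 - 1*153)) = √(-2000 + (75 - 153)) = √(-2000 - 78) = √(-2078) = I*√2078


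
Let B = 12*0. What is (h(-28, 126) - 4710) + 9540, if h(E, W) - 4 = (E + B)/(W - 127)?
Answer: 4862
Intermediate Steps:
B = 0
h(E, W) = 4 + E/(-127 + W) (h(E, W) = 4 + (E + 0)/(W - 127) = 4 + E/(-127 + W))
(h(-28, 126) - 4710) + 9540 = ((-508 - 28 + 4*126)/(-127 + 126) - 4710) + 9540 = ((-508 - 28 + 504)/(-1) - 4710) + 9540 = (-1*(-32) - 4710) + 9540 = (32 - 4710) + 9540 = -4678 + 9540 = 4862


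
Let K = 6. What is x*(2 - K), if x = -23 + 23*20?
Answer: -1748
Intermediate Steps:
x = 437 (x = -23 + 460 = 437)
x*(2 - K) = 437*(2 - 1*6) = 437*(2 - 6) = 437*(-4) = -1748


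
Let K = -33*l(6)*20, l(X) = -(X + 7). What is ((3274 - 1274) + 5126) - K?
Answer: -1454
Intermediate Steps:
l(X) = -7 - X (l(X) = -(7 + X) = -7 - X)
K = 8580 (K = -33*(-7 - 1*6)*20 = -33*(-7 - 6)*20 = -33*(-13)*20 = 429*20 = 8580)
((3274 - 1274) + 5126) - K = ((3274 - 1274) + 5126) - 1*8580 = (2000 + 5126) - 8580 = 7126 - 8580 = -1454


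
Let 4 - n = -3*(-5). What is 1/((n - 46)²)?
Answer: 1/3249 ≈ 0.00030779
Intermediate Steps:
n = -11 (n = 4 - (-3)*(-5) = 4 - 1*15 = 4 - 15 = -11)
1/((n - 46)²) = 1/((-11 - 46)²) = 1/((-57)²) = 1/3249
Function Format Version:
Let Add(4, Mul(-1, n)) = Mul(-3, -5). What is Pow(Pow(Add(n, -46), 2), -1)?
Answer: Rational(1, 3249) ≈ 0.00030779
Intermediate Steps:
n = -11 (n = Add(4, Mul(-1, Mul(-3, -5))) = Add(4, Mul(-1, 15)) = Add(4, -15) = -11)
Pow(Pow(Add(n, -46), 2), -1) = Pow(Pow(Add(-11, -46), 2), -1) = Pow(Pow(-57, 2), -1) = Pow(3249, -1) = Rational(1, 3249)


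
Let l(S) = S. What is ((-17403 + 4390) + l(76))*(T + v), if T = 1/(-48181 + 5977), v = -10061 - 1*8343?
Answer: 10048457908729/42204 ≈ 2.3809e+8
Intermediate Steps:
v = -18404 (v = -10061 - 8343 = -18404)
T = -1/42204 (T = 1/(-42204) = -1/42204 ≈ -2.3694e-5)
((-17403 + 4390) + l(76))*(T + v) = ((-17403 + 4390) + 76)*(-1/42204 - 18404) = (-13013 + 76)*(-776722417/42204) = -12937*(-776722417/42204) = 10048457908729/42204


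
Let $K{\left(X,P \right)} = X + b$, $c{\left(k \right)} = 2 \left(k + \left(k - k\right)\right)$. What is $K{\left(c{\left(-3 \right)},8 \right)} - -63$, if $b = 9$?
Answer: $66$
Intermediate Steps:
$c{\left(k \right)} = 2 k$ ($c{\left(k \right)} = 2 \left(k + 0\right) = 2 k$)
$K{\left(X,P \right)} = 9 + X$ ($K{\left(X,P \right)} = X + 9 = 9 + X$)
$K{\left(c{\left(-3 \right)},8 \right)} - -63 = \left(9 + 2 \left(-3\right)\right) - -63 = \left(9 - 6\right) + 63 = 3 + 63 = 66$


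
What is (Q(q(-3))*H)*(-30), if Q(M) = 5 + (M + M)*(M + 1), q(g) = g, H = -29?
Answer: 14790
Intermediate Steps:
Q(M) = 5 + 2*M*(1 + M) (Q(M) = 5 + (2*M)*(1 + M) = 5 + 2*M*(1 + M))
(Q(q(-3))*H)*(-30) = ((5 + 2*(-3) + 2*(-3)**2)*(-29))*(-30) = ((5 - 6 + 2*9)*(-29))*(-30) = ((5 - 6 + 18)*(-29))*(-30) = (17*(-29))*(-30) = -493*(-30) = 14790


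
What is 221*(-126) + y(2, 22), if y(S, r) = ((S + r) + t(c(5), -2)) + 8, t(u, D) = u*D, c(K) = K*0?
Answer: -27814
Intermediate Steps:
c(K) = 0
t(u, D) = D*u
y(S, r) = 8 + S + r (y(S, r) = ((S + r) - 2*0) + 8 = ((S + r) + 0) + 8 = (S + r) + 8 = 8 + S + r)
221*(-126) + y(2, 22) = 221*(-126) + (8 + 2 + 22) = -27846 + 32 = -27814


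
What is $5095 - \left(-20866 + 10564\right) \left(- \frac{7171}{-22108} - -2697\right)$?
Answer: $\frac{307223054627}{11054} \approx 2.7793 \cdot 10^{7}$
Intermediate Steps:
$5095 - \left(-20866 + 10564\right) \left(- \frac{7171}{-22108} - -2697\right) = 5095 - - 10302 \left(\left(-7171\right) \left(- \frac{1}{22108}\right) + 2697\right) = 5095 - - 10302 \left(\frac{7171}{22108} + 2697\right) = 5095 - \left(-10302\right) \frac{59632447}{22108} = 5095 - - \frac{307166734497}{11054} = 5095 + \frac{307166734497}{11054} = \frac{307223054627}{11054}$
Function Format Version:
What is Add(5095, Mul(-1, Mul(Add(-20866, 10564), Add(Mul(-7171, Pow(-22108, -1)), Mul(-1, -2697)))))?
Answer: Rational(307223054627, 11054) ≈ 2.7793e+7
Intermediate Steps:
Add(5095, Mul(-1, Mul(Add(-20866, 10564), Add(Mul(-7171, Pow(-22108, -1)), Mul(-1, -2697))))) = Add(5095, Mul(-1, Mul(-10302, Add(Mul(-7171, Rational(-1, 22108)), 2697)))) = Add(5095, Mul(-1, Mul(-10302, Add(Rational(7171, 22108), 2697)))) = Add(5095, Mul(-1, Mul(-10302, Rational(59632447, 22108)))) = Add(5095, Mul(-1, Rational(-307166734497, 11054))) = Add(5095, Rational(307166734497, 11054)) = Rational(307223054627, 11054)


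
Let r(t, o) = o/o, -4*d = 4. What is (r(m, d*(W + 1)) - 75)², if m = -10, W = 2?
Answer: 5476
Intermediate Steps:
d = -1 (d = -¼*4 = -1)
r(t, o) = 1
(r(m, d*(W + 1)) - 75)² = (1 - 75)² = (-74)² = 5476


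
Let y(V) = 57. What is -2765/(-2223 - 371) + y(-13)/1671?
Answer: 1589391/1444858 ≈ 1.1000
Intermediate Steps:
-2765/(-2223 - 371) + y(-13)/1671 = -2765/(-2223 - 371) + 57/1671 = -2765/(-2594) + 57*(1/1671) = -2765*(-1/2594) + 19/557 = 2765/2594 + 19/557 = 1589391/1444858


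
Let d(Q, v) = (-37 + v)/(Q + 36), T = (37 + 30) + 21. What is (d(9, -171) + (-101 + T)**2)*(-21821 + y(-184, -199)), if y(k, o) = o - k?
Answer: -161520892/45 ≈ -3.5894e+6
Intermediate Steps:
T = 88 (T = 67 + 21 = 88)
d(Q, v) = (-37 + v)/(36 + Q)
(d(9, -171) + (-101 + T)**2)*(-21821 + y(-184, -199)) = ((-37 - 171)/(36 + 9) + (-101 + 88)**2)*(-21821 + (-199 - 1*(-184))) = (-208/45 + (-13)**2)*(-21821 + (-199 + 184)) = ((1/45)*(-208) + 169)*(-21821 - 15) = (-208/45 + 169)*(-21836) = (7397/45)*(-21836) = -161520892/45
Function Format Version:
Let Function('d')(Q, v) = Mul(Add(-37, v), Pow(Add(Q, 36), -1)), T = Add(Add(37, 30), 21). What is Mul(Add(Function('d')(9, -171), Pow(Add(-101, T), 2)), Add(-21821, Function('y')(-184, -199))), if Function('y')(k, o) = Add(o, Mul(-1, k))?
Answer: Rational(-161520892, 45) ≈ -3.5894e+6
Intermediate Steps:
T = 88 (T = Add(67, 21) = 88)
Function('d')(Q, v) = Mul(Pow(Add(36, Q), -1), Add(-37, v)) (Function('d')(Q, v) = Mul(Add(-37, v), Pow(Add(36, Q), -1)) = Mul(Pow(Add(36, Q), -1), Add(-37, v)))
Mul(Add(Function('d')(9, -171), Pow(Add(-101, T), 2)), Add(-21821, Function('y')(-184, -199))) = Mul(Add(Mul(Pow(Add(36, 9), -1), Add(-37, -171)), Pow(Add(-101, 88), 2)), Add(-21821, Add(-199, Mul(-1, -184)))) = Mul(Add(Mul(Pow(45, -1), -208), Pow(-13, 2)), Add(-21821, Add(-199, 184))) = Mul(Add(Mul(Rational(1, 45), -208), 169), Add(-21821, -15)) = Mul(Add(Rational(-208, 45), 169), -21836) = Mul(Rational(7397, 45), -21836) = Rational(-161520892, 45)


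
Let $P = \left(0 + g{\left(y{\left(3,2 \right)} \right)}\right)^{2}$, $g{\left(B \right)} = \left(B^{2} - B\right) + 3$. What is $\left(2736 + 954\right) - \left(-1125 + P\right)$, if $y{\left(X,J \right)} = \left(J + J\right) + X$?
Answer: $2790$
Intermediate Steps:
$y{\left(X,J \right)} = X + 2 J$ ($y{\left(X,J \right)} = 2 J + X = X + 2 J$)
$g{\left(B \right)} = 3 + B^{2} - B$
$P = 2025$ ($P = \left(0 + \left(3 + \left(3 + 2 \cdot 2\right)^{2} - \left(3 + 2 \cdot 2\right)\right)\right)^{2} = \left(0 + \left(3 + \left(3 + 4\right)^{2} - \left(3 + 4\right)\right)\right)^{2} = \left(0 + \left(3 + 7^{2} - 7\right)\right)^{2} = \left(0 + \left(3 + 49 - 7\right)\right)^{2} = \left(0 + 45\right)^{2} = 45^{2} = 2025$)
$\left(2736 + 954\right) - \left(-1125 + P\right) = \left(2736 + 954\right) + \left(1125 - 2025\right) = 3690 + \left(1125 - 2025\right) = 3690 - 900 = 2790$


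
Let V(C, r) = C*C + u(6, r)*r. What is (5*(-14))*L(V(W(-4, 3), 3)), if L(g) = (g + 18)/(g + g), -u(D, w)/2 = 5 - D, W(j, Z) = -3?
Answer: -77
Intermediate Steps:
u(D, w) = -10 + 2*D (u(D, w) = -2*(5 - D) = -10 + 2*D)
V(C, r) = C² + 2*r (V(C, r) = C*C + (-10 + 2*6)*r = C² + (-10 + 12)*r = C² + 2*r)
L(g) = (18 + g)/(2*g) (L(g) = (18 + g)/((2*g)) = (18 + g)*(1/(2*g)) = (18 + g)/(2*g))
(5*(-14))*L(V(W(-4, 3), 3)) = (5*(-14))*((18 + ((-3)² + 2*3))/(2*((-3)² + 2*3))) = -35*(18 + (9 + 6))/(9 + 6) = -35*(18 + 15)/15 = -35*33/15 = -70*11/10 = -77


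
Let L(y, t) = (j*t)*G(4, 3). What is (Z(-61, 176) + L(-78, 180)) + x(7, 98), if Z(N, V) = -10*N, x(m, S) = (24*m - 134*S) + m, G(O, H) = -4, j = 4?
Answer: -15227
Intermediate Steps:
x(m, S) = -134*S + 25*m (x(m, S) = (-134*S + 24*m) + m = -134*S + 25*m)
L(y, t) = -16*t (L(y, t) = (4*t)*(-4) = -16*t)
(Z(-61, 176) + L(-78, 180)) + x(7, 98) = (-10*(-61) - 16*180) + (-134*98 + 25*7) = (610 - 2880) + (-13132 + 175) = -2270 - 12957 = -15227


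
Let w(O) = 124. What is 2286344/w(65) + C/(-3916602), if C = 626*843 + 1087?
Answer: 72214789607/3916602 ≈ 18438.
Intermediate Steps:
C = 528805 (C = 527718 + 1087 = 528805)
2286344/w(65) + C/(-3916602) = 2286344/124 + 528805/(-3916602) = 2286344*(1/124) + 528805*(-1/3916602) = 571586/31 - 528805/3916602 = 72214789607/3916602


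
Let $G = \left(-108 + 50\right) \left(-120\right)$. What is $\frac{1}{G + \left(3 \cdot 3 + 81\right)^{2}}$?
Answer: $\frac{1}{15060} \approx 6.6401 \cdot 10^{-5}$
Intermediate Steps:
$G = 6960$ ($G = \left(-58\right) \left(-120\right) = 6960$)
$\frac{1}{G + \left(3 \cdot 3 + 81\right)^{2}} = \frac{1}{6960 + \left(3 \cdot 3 + 81\right)^{2}} = \frac{1}{6960 + \left(9 + 81\right)^{2}} = \frac{1}{6960 + 90^{2}} = \frac{1}{6960 + 8100} = \frac{1}{15060}$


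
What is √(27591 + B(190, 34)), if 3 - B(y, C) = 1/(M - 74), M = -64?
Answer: √525500274/138 ≈ 166.11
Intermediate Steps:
B(y, C) = 415/138 (B(y, C) = 3 - 1/(-64 - 74) = 3 - 1/(-138) = 3 - 1*(-1/138) = 3 + 1/138 = 415/138)
√(27591 + B(190, 34)) = √(27591 + 415/138) = √(3807973/138) = √525500274/138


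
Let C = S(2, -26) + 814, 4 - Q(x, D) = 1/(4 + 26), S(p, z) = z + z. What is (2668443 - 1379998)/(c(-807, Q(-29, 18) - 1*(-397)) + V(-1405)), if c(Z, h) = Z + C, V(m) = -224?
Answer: -1288445/269 ≈ -4789.8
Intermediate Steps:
S(p, z) = 2*z
Q(x, D) = 119/30 (Q(x, D) = 4 - 1/(4 + 26) = 4 - 1/30 = 119/30)
C = 762 (C = 2*(-26) + 814 = -52 + 814 = 762)
c(Z, h) = 762 + Z (c(Z, h) = Z + 762 = 762 + Z)
(2668443 - 1379998)/(c(-807, Q(-29, 18) - 1*(-397)) + V(-1405)) = (2668443 - 1379998)/((762 - 807) - 224) = 1288445/(-45 - 224) = 1288445/(-269) = 1288445*(-1/269) = -1288445/269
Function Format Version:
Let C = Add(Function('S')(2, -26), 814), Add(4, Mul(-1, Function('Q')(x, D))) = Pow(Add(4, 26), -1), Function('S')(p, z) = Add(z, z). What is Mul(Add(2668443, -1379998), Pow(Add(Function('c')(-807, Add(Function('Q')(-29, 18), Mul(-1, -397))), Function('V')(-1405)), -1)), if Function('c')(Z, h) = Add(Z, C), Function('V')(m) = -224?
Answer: Rational(-1288445, 269) ≈ -4789.8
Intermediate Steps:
Function('S')(p, z) = Mul(2, z)
Function('Q')(x, D) = Rational(119, 30) (Function('Q')(x, D) = Add(4, Mul(-1, Pow(Add(4, 26), -1))) = Add(4, Mul(-1, Pow(30, -1))) = Add(4, Mul(-1, Rational(1, 30))) = Add(4, Rational(-1, 30)) = Rational(119, 30))
C = 762 (C = Add(Mul(2, -26), 814) = Add(-52, 814) = 762)
Function('c')(Z, h) = Add(762, Z) (Function('c')(Z, h) = Add(Z, 762) = Add(762, Z))
Mul(Add(2668443, -1379998), Pow(Add(Function('c')(-807, Add(Function('Q')(-29, 18), Mul(-1, -397))), Function('V')(-1405)), -1)) = Mul(Add(2668443, -1379998), Pow(Add(Add(762, -807), -224), -1)) = Mul(1288445, Pow(Add(-45, -224), -1)) = Mul(1288445, Pow(-269, -1)) = Mul(1288445, Rational(-1, 269)) = Rational(-1288445, 269)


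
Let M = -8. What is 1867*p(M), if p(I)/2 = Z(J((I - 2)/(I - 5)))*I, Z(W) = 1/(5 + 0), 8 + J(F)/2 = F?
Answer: -29872/5 ≈ -5974.4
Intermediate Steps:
J(F) = -16 + 2*F
Z(W) = ⅕ (Z(W) = 1/5 = ⅕)
p(I) = 2*I/5 (p(I) = 2*(I/5) = 2*I/5)
1867*p(M) = 1867*((⅖)*(-8)) = 1867*(-16/5) = -29872/5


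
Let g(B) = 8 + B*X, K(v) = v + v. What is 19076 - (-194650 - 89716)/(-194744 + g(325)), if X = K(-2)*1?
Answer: 1869649185/98018 ≈ 19075.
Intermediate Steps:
K(v) = 2*v
X = -4 (X = (2*(-2))*1 = -4*1 = -4)
g(B) = 8 - 4*B (g(B) = 8 + B*(-4) = 8 - 4*B)
19076 - (-194650 - 89716)/(-194744 + g(325)) = 19076 - (-194650 - 89716)/(-194744 + (8 - 4*325)) = 19076 - (-284366)/(-194744 + (8 - 1300)) = 19076 - (-284366)/(-194744 - 1292) = 19076 - (-284366)/(-196036) = 19076 - (-284366)*(-1)/196036 = 19076 - 1*142183/98018 = 19076 - 142183/98018 = 1869649185/98018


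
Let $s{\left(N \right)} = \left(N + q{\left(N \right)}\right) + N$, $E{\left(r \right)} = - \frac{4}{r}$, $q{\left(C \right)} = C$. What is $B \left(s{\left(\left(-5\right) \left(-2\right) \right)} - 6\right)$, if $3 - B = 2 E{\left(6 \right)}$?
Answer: $104$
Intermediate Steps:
$s{\left(N \right)} = 3 N$ ($s{\left(N \right)} = \left(N + N\right) + N = 2 N + N = 3 N$)
$B = \frac{13}{3}$ ($B = 3 - 2 \left(- \frac{4}{6}\right) = 3 - 2 \left(\left(-4\right) \frac{1}{6}\right) = 3 - 2 \left(- \frac{2}{3}\right) = 3 - - \frac{4}{3} = 3 + \frac{4}{3} = \frac{13}{3} \approx 4.3333$)
$B \left(s{\left(\left(-5\right) \left(-2\right) \right)} - 6\right) = \frac{13 \left(3 \left(\left(-5\right) \left(-2\right)\right) - 6\right)}{3} = \frac{13 \left(3 \cdot 10 - 6\right)}{3} = \frac{13 \left(30 - 6\right)}{3} = \frac{13}{3} \cdot 24 = 104$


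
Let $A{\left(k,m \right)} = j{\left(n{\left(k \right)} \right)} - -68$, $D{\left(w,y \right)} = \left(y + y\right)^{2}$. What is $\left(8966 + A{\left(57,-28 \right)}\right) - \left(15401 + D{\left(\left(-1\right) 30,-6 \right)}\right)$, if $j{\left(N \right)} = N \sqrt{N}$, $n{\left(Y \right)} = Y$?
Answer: $-6511 + 57 \sqrt{57} \approx -6080.7$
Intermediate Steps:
$j{\left(N \right)} = N^{\frac{3}{2}}$
$D{\left(w,y \right)} = 4 y^{2}$ ($D{\left(w,y \right)} = \left(2 y\right)^{2} = 4 y^{2}$)
$A{\left(k,m \right)} = 68 + k^{\frac{3}{2}}$ ($A{\left(k,m \right)} = k^{\frac{3}{2}} - -68 = k^{\frac{3}{2}} + 68 = 68 + k^{\frac{3}{2}}$)
$\left(8966 + A{\left(57,-28 \right)}\right) - \left(15401 + D{\left(\left(-1\right) 30,-6 \right)}\right) = \left(8966 + \left(68 + 57^{\frac{3}{2}}\right)\right) - \left(15401 + 4 \left(-6\right)^{2}\right) = \left(8966 + \left(68 + 57 \sqrt{57}\right)\right) - \left(15401 + 4 \cdot 36\right) = \left(9034 + 57 \sqrt{57}\right) - 15545 = -6511 + 57 \sqrt{57}$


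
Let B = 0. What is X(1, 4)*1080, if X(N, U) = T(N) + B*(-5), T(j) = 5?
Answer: 5400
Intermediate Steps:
X(N, U) = 5 (X(N, U) = 5 + 0*(-5) = 5 + 0 = 5)
X(1, 4)*1080 = 5*1080 = 5400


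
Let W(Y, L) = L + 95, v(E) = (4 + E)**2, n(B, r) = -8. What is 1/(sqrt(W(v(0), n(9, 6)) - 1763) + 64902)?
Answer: 32451/2106135640 - I*sqrt(419)/2106135640 ≈ 1.5408e-5 - 9.719e-9*I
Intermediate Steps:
W(Y, L) = 95 + L
1/(sqrt(W(v(0), n(9, 6)) - 1763) + 64902) = 1/(sqrt((95 - 8) - 1763) + 64902) = 1/(sqrt(87 - 1763) + 64902) = 1/(sqrt(-1676) + 64902) = 1/(2*I*sqrt(419) + 64902) = 1/(64902 + 2*I*sqrt(419))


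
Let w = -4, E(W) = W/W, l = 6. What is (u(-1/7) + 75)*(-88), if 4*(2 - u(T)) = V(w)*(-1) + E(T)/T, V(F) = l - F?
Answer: -7150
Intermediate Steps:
E(W) = 1
V(F) = 6 - F
u(T) = 9/2 - 1/(4*T) (u(T) = 2 - ((6 - 1*(-4))*(-1) + 1/T)/4 = 2 - ((6 + 4)*(-1) + 1/T)/4 = 2 - (10*(-1) + 1/T)/4 = 2 - (-10 + 1/T)/4 = 2 + (5/2 - 1/(4*T)) = 9/2 - 1/(4*T))
(u(-1/7) + 75)*(-88) = ((-1 + 18*(-1/7))/(4*((-1/7))) + 75)*(-88) = ((-1 + 18*(-1*⅐))/(4*((-1*⅐))) + 75)*(-88) = ((-1 + 18*(-⅐))/(4*(-⅐)) + 75)*(-88) = ((¼)*(-7)*(-1 - 18/7) + 75)*(-88) = ((¼)*(-7)*(-25/7) + 75)*(-88) = (25/4 + 75)*(-88) = (325/4)*(-88) = -7150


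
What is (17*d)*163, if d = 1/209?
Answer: 2771/209 ≈ 13.258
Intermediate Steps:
d = 1/209 ≈ 0.0047847
(17*d)*163 = (17*(1/209))*163 = (17/209)*163 = 2771/209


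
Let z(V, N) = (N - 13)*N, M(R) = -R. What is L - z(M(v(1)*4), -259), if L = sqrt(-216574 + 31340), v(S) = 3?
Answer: -70448 + I*sqrt(185234) ≈ -70448.0 + 430.39*I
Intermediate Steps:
z(V, N) = N*(-13 + N) (z(V, N) = (-13 + N)*N = N*(-13 + N))
L = I*sqrt(185234) (L = sqrt(-185234) = I*sqrt(185234) ≈ 430.39*I)
L - z(M(v(1)*4), -259) = I*sqrt(185234) - (-259)*(-13 - 259) = I*sqrt(185234) - (-259)*(-272) = I*sqrt(185234) - 1*70448 = I*sqrt(185234) - 70448 = -70448 + I*sqrt(185234)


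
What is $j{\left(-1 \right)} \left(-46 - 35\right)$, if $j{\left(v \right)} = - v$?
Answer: $-81$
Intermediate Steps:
$j{\left(-1 \right)} \left(-46 - 35\right) = \left(-1\right) \left(-1\right) \left(-46 - 35\right) = 1 \left(-81\right) = -81$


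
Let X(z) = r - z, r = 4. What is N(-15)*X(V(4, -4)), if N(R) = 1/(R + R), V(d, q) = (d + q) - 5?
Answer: -3/10 ≈ -0.30000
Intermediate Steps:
V(d, q) = -5 + d + q
X(z) = 4 - z
N(R) = 1/(2*R)
N(-15)*X(V(4, -4)) = ((½)/(-15))*(4 - (-5 + 4 - 4)) = ((½)*(-1/15))*(4 - 1*(-5)) = -(4 + 5)/30 = -1/30*9 = -3/10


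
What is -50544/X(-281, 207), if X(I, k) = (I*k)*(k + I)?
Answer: -2808/239131 ≈ -0.011743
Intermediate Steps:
X(I, k) = I*k*(I + k) (X(I, k) = (I*k)*(I + k) = I*k*(I + k))
-50544/X(-281, 207) = -50544*(-1/(58167*(-281 + 207))) = -50544/((-281*207*(-74))) = -50544/4304358 = -50544*1/4304358 = -2808/239131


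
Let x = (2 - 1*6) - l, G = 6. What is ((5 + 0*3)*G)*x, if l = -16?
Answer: 360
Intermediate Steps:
x = 12 (x = (2 - 1*6) - 1*(-16) = (2 - 6) + 16 = -4 + 16 = 12)
((5 + 0*3)*G)*x = ((5 + 0*3)*6)*12 = ((5 + 0)*6)*12 = (5*6)*12 = 30*12 = 360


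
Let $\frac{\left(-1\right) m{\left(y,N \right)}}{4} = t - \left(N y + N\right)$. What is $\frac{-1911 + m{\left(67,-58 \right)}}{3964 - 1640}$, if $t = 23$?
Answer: $- \frac{17779}{2324} \approx -7.6502$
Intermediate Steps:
$m{\left(y,N \right)} = -92 + 4 N + 4 N y$ ($m{\left(y,N \right)} = - 4 \left(23 - \left(N y + N\right)\right) = - 4 \left(23 - \left(N + N y\right)\right) = - 4 \left(23 - N - N y\right) = -92 + 4 N + 4 N y$)
$\frac{-1911 + m{\left(67,-58 \right)}}{3964 - 1640} = \frac{-1911 + \left(-92 + 4 \left(-58\right) + 4 \left(-58\right) 67\right)}{3964 - 1640} = \frac{-1911 - 15868}{2324} = \left(-1911 - 15868\right) \frac{1}{2324} = \left(-17779\right) \frac{1}{2324} = - \frac{17779}{2324}$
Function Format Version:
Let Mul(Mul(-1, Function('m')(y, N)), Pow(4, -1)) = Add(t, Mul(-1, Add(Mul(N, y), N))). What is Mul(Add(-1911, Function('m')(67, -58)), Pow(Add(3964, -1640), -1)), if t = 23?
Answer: Rational(-17779, 2324) ≈ -7.6502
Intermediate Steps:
Function('m')(y, N) = Add(-92, Mul(4, N), Mul(4, N, y)) (Function('m')(y, N) = Mul(-4, Add(23, Mul(-1, Add(Mul(N, y), N)))) = Mul(-4, Add(23, Mul(-1, Add(N, Mul(N, y))))) = Mul(-4, Add(23, Add(Mul(-1, N), Mul(-1, N, y)))) = Mul(-4, Add(23, Mul(-1, N), Mul(-1, N, y))) = Add(-92, Mul(4, N), Mul(4, N, y)))
Mul(Add(-1911, Function('m')(67, -58)), Pow(Add(3964, -1640), -1)) = Mul(Add(-1911, Add(-92, Mul(4, -58), Mul(4, -58, 67))), Pow(Add(3964, -1640), -1)) = Mul(Add(-1911, Add(-92, -232, -15544)), Pow(2324, -1)) = Mul(Add(-1911, -15868), Rational(1, 2324)) = Mul(-17779, Rational(1, 2324)) = Rational(-17779, 2324)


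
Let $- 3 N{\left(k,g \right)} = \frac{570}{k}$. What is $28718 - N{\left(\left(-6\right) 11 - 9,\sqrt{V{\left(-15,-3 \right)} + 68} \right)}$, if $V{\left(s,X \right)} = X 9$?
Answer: $\frac{430732}{15} \approx 28715.0$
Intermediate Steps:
$V{\left(s,X \right)} = 9 X$
$N{\left(k,g \right)} = - \frac{190}{k}$ ($N{\left(k,g \right)} = - \frac{570 \frac{1}{k}}{3} = - \frac{190}{k}$)
$28718 - N{\left(\left(-6\right) 11 - 9,\sqrt{V{\left(-15,-3 \right)} + 68} \right)} = 28718 - - \frac{190}{\left(-6\right) 11 - 9} = 28718 - - \frac{190}{-66 - 9} = 28718 - - \frac{190}{-75} = 28718 - \left(-190\right) \left(- \frac{1}{75}\right) = 28718 - \frac{38}{15} = \frac{430732}{15}$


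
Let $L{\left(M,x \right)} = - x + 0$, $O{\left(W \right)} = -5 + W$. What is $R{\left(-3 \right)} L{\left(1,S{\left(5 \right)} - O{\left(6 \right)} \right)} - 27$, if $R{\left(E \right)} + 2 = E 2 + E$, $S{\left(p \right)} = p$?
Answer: $17$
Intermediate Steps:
$R{\left(E \right)} = -2 + 3 E$ ($R{\left(E \right)} = -2 + \left(E 2 + E\right) = -2 + \left(2 E + E\right) = -2 + 3 E$)
$L{\left(M,x \right)} = - x$
$R{\left(-3 \right)} L{\left(1,S{\left(5 \right)} - O{\left(6 \right)} \right)} - 27 = \left(-2 + 3 \left(-3\right)\right) \left(- (5 - \left(-5 + 6\right))\right) - 27 = \left(-2 - 9\right) \left(- (5 - 1)\right) - 27 = - 11 \left(- (5 - 1)\right) - 27 = - 11 \left(\left(-1\right) 4\right) - 27 = \left(-11\right) \left(-4\right) - 27 = 44 - 27 = 17$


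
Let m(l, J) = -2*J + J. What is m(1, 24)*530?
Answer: -12720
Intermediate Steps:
m(l, J) = -J
m(1, 24)*530 = -1*24*530 = -24*530 = -12720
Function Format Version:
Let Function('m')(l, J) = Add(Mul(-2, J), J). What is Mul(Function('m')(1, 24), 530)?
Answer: -12720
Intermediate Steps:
Function('m')(l, J) = Mul(-1, J)
Mul(Function('m')(1, 24), 530) = Mul(Mul(-1, 24), 530) = Mul(-24, 530) = -12720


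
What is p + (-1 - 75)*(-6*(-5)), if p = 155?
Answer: -2125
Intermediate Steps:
p + (-1 - 75)*(-6*(-5)) = 155 + (-1 - 75)*(-6*(-5)) = 155 - 76*30 = 155 - 2280 = -2125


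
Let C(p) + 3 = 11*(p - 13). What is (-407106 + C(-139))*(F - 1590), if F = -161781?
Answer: 66782960751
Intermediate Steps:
C(p) = -146 + 11*p (C(p) = -3 + 11*(p - 13) = -3 + 11*(-13 + p) = -3 + (-143 + 11*p) = -146 + 11*p)
(-407106 + C(-139))*(F - 1590) = (-407106 + (-146 + 11*(-139)))*(-161781 - 1590) = (-407106 + (-146 - 1529))*(-163371) = (-407106 - 1675)*(-163371) = -408781*(-163371) = 66782960751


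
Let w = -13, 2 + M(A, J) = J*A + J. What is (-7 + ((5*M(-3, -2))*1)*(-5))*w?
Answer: 741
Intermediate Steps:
M(A, J) = -2 + J + A*J (M(A, J) = -2 + (J*A + J) = -2 + (A*J + J) = -2 + (J + A*J) = -2 + J + A*J)
(-7 + ((5*M(-3, -2))*1)*(-5))*w = (-7 + ((5*(-2 - 2 - 3*(-2)))*1)*(-5))*(-13) = (-7 + ((5*(-2 - 2 + 6))*1)*(-5))*(-13) = (-7 + ((5*2)*1)*(-5))*(-13) = (-7 + (10*1)*(-5))*(-13) = (-7 + 10*(-5))*(-13) = (-7 - 50)*(-13) = -57*(-13) = 741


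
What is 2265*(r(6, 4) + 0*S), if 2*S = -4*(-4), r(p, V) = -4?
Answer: -9060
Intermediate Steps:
S = 8 (S = (-4*(-4))/2 = (½)*16 = 8)
2265*(r(6, 4) + 0*S) = 2265*(-4 + 0*8) = 2265*(-4 + 0) = 2265*(-4) = -9060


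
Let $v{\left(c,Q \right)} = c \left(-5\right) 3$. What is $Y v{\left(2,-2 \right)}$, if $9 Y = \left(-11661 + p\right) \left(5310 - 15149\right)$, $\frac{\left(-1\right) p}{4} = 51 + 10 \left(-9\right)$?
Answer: $-377325650$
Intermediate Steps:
$v{\left(c,Q \right)} = - 15 c$ ($v{\left(c,Q \right)} = - 5 c 3 = - 15 c$)
$p = 156$ ($p = - 4 \left(51 + 10 \left(-9\right)\right) = - 4 \left(51 - 90\right) = \left(-4\right) \left(-39\right) = 156$)
$Y = \frac{37732565}{3}$ ($Y = \frac{\left(-11661 + 156\right) \left(5310 - 15149\right)}{9} = \frac{\left(-11505\right) \left(-9839\right)}{9} = \frac{1}{9} \cdot 113197695 = \frac{37732565}{3} \approx 1.2578 \cdot 10^{7}$)
$Y v{\left(2,-2 \right)} = \frac{37732565 \left(\left(-15\right) 2\right)}{3} = \frac{37732565}{3} \left(-30\right) = -377325650$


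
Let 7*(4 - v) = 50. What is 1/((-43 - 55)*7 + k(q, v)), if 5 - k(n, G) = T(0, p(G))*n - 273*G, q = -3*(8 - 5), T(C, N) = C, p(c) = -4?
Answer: -1/1539 ≈ -0.00064977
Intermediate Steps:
v = -22/7 (v = 4 - 1/7*50 = 4 - 50/7 = -22/7 ≈ -3.1429)
q = -9 (q = -3*3 = -9)
k(n, G) = 5 + 273*G (k(n, G) = 5 - (0*n - 273*G) = 5 - (0 - 273*G) = 5 - (-273)*G = 5 + 273*G)
1/((-43 - 55)*7 + k(q, v)) = 1/((-43 - 55)*7 + (5 + 273*(-22/7))) = 1/(-98*7 + (5 - 858)) = 1/(-686 - 853) = 1/(-1539) = -1/1539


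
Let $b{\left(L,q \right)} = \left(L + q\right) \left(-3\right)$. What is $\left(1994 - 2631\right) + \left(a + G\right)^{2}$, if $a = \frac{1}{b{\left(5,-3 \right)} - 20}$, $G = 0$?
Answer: $- \frac{430611}{676} \approx -637.0$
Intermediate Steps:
$b{\left(L,q \right)} = - 3 L - 3 q$
$a = - \frac{1}{26}$ ($a = \frac{1}{\left(\left(-3\right) 5 - -9\right) - 20} = \frac{1}{\left(-15 + 9\right) - 20} = \frac{1}{-6 - 20} = \frac{1}{-26} = - \frac{1}{26} \approx -0.038462$)
$\left(1994 - 2631\right) + \left(a + G\right)^{2} = \left(1994 - 2631\right) + \left(- \frac{1}{26} + 0\right)^{2} = -637 + \left(- \frac{1}{26}\right)^{2} = -637 + \frac{1}{676} = - \frac{430611}{676}$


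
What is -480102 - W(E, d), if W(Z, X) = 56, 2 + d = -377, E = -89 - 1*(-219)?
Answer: -480158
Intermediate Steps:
E = 130 (E = -89 + 219 = 130)
d = -379 (d = -2 - 377 = -379)
-480102 - W(E, d) = -480102 - 1*56 = -480102 - 56 = -480158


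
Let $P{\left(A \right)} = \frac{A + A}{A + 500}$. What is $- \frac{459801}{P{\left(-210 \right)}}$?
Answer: $\frac{4444743}{14} \approx 3.1748 \cdot 10^{5}$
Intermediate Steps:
$P{\left(A \right)} = \frac{2 A}{500 + A}$
$- \frac{459801}{P{\left(-210 \right)}} = - \frac{459801}{2 \left(-210\right) \frac{1}{500 - 210}} = - \frac{459801}{2 \left(-210\right) \frac{1}{290}} = - \frac{459801}{- \frac{42}{29}} = \left(-459801\right) \left(- \frac{29}{42}\right) = \frac{4444743}{14}$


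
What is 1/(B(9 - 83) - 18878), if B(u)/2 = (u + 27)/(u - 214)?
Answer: -144/2718385 ≈ -5.2973e-5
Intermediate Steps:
B(u) = 2*(27 + u)/(-214 + u) (B(u) = 2*((u + 27)/(u - 214)) = 2*((27 + u)/(-214 + u)) = 2*(27 + u)/(-214 + u))
1/(B(9 - 83) - 18878) = 1/(2*(27 + (9 - 83))/(-214 + (9 - 83)) - 18878) = 1/(2*(27 - 74)/(-214 - 74) - 18878) = 1/(2*(-47)/(-288) - 18878) = 1/(2*(-1/288)*(-47) - 18878) = 1/(47/144 - 18878) = 1/(-2718385/144) = -144/2718385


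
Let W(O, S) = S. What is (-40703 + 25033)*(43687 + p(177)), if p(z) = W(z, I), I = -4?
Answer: -684512610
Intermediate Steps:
p(z) = -4
(-40703 + 25033)*(43687 + p(177)) = (-40703 + 25033)*(43687 - 4) = -15670*43683 = -684512610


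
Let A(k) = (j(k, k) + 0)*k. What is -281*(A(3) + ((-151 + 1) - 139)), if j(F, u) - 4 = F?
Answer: 75308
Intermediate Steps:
j(F, u) = 4 + F
A(k) = k*(4 + k) (A(k) = ((4 + k) + 0)*k = (4 + k)*k = k*(4 + k))
-281*(A(3) + ((-151 + 1) - 139)) = -281*(3*(4 + 3) + ((-151 + 1) - 139)) = -281*(3*7 + (-150 - 139)) = -281*(21 - 289) = -281*(-268) = 75308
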